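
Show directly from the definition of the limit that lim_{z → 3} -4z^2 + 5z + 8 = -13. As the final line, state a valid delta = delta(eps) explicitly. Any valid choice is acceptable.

delta = min(1, eps/23)

Let eps > 0 be given. We want delta > 0 such that 0 < |z − 3| < delta implies |(-4z^2 + 5z + 8) + 13| < eps.
(-4z^2 + 5z + 8) + 13 = -4z^2 + 5z + 21 = (z − 3)(-4z - 7).
So |(-4z^2 + 5z + 8) + 13| = |z − 3|·|-4z - 7|.
Assume first that |z − 3| < 1, so |z| < 4. Then |-4z - 7| ≤ 4·4 + 7 = 23.
Hence |(-4z^2 + 5z + 8) + 13| ≤ 23|z − 3| < eps provided |z − 3| < eps/23.
Choosing delta = min(1, eps/23) ensures both conditions, hence |(-4z^2 + 5z + 8) + 13| < eps.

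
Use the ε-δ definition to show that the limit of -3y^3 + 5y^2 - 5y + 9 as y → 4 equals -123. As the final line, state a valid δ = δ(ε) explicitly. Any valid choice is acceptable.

δ = min(1, ε/143)

Fix ε > 0. We want δ > 0 such that 0 < |y − 4| < δ implies |(-3y^3 + 5y^2 - 5y + 9) + 123| < ε.
(-3y^3 + 5y^2 - 5y + 9) + 123 = -3y^3 + 5y^2 - 5y + 132 = (y − 4)(-3y^2 - 7y - 33).
So |(-3y^3 + 5y^2 - 5y + 9) + 123| = |y − 4|·|-3y^2 - 7y - 33|.
Assume first that |y − 4| < 1, so |y| < 5. Then |-3y^2 - 7y - 33| ≤ 3·5^2 + 7·5 + 33 = 143.
Hence |(-3y^3 + 5y^2 - 5y + 9) + 123| ≤ 143|y − 4| < ε provided |y − 4| < ε/143.
Take δ = min(1, ε/143). Then 0 < |y − 4| < δ gives both |y − 4| < 1 and |y − 4| < ε/143, so |(-3y^3 + 5y^2 - 5y + 9) + 123| < ε.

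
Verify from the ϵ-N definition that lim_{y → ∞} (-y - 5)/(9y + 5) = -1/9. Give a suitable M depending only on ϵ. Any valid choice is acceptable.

M = (40/81)/ϵ

Fix ϵ > 0. We seek M > 0 such that y > M implies |(-y - 5)/(9y + 5) + 1/9| < ϵ.
(-y - 5)/(9y + 5) + 1/9 = (9(-y - 5) − (-1)(9y + 5)) / (9(9y + 5)) = -40/(9(9y + 5)).
For y > 0 we have 9y + 5 > 9y, so |(-y - 5)/(9y + 5) + 1/9| = 40/(9(9y + 5)) < 40/(9·9y) = (40/81)/y.
Thus |(-y - 5)/(9y + 5) + 1/9| < ϵ whenever y > (40/81)/ϵ.
Take M = (40/81)/ϵ. If y > M then |(-y - 5)/(9y + 5) + 1/9| < (40/81)/y < ϵ.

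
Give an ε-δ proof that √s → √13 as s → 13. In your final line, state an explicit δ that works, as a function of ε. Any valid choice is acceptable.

Let ε > 0 be given. We want δ > 0 such that 0 < |s − 13| < δ implies |√s − √13| < ε.
Rationalise: √s − √13 = (s − 13)/(√s + √13), so |√s − √13| = |s − 13|/(√s + √13).
Restrict δ ≤ 13 so that |s − 13| < 13 forces s > 0, and then √s + √13 > √13.
Hence |√s − √13| < |s − 13|/√13, which is < ε once |s − 13| < √13·ε.
Take δ = min(13, √13·ε). If 0 < |s − 13| < δ then s > 0 and |√s − √13| < |s − 13|/√13 < ε.

δ = min(13, √13·ε)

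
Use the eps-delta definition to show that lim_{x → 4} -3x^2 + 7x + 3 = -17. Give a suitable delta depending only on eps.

Let eps > 0 be given. We want delta > 0 such that 0 < |x − 4| < delta implies |(-3x^2 + 7x + 3) + 17| < eps.
(-3x^2 + 7x + 3) + 17 = -3x^2 + 7x + 20 = (x − 4)(-3x - 5).
So |(-3x^2 + 7x + 3) + 17| = |x − 4|·|-3x - 5|.
Require delta ≤ 1. Then |x − 4| < 1 gives |x| < 5, and by the triangle inequality |-3x - 5| ≤ 3·5 + 5 = 20.
Hence |(-3x^2 + 7x + 3) + 17| ≤ 20|x − 4| < eps provided |x − 4| < eps/20.
Choosing delta = min(1, eps/20) ensures both conditions, hence |(-3x^2 + 7x + 3) + 17| < eps.

delta = min(1, eps/20)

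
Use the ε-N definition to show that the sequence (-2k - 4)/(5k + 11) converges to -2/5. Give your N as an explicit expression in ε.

N = (2/25)/ε

Fix ε > 0. For k ≥ 1, |(-2k - 4)/(5k + 11) + 2/5| = |2|/(5(5k + 11)) = 2/(5(5k + 11)).
Since 5k + 11 ≥ 5k for k ≥ 1, this is ≤ 2/(5·5k) = (2/25)/k.
So |(-2k - 4)/(5k + 11) + 2/5| < ε whenever k > (2/25)/ε.
Take N = (2/25)/ε. If k > N then |(-2k - 4)/(5k + 11) + 2/5| ≤ (2/25)/k < ε.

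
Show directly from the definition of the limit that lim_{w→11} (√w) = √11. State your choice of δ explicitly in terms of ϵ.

Let ϵ > 0. We want δ > 0 such that 0 < |w − 11| < δ implies |√w − √11| < ϵ.
Multiplying by the conjugate, |√w − √11| = |w − 11|/(√w + √11).
Restrict δ ≤ 11 so that |w − 11| < 11 forces w > 0, and then √w + √11 > √11.
Hence |√w − √11| < |w − 11|/√11, which is < ϵ once |w − 11| < √11·ϵ.
Take δ = min(11, √11·ϵ). If 0 < |w − 11| < δ then w > 0 and |√w − √11| < |w − 11|/√11 < ϵ.

δ = min(11, √11·ϵ)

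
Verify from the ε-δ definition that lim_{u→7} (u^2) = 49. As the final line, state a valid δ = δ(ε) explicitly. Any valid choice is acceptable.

δ = min(1, ε/15)

Let ε > 0. We seek δ > 0 with 0 < |u − 7| < δ ⇒ |u^2 − 49| < ε.
Factor: u^2 − 49 = (u − 7)(u + 7), so |u^2 − 49| = |u − 7|·|u + 7|.
Restrict δ ≤ 1. Then |u − 7| < 1 gives |u| < 8, so by the triangle inequality |u + 7| ≤ 8 + 7 = 15.
Hence |u^2 − 49| ≤ 15|u − 7|, which is < ε once |u − 7| < ε/15.
Take δ = min(1, ε/15). If 0 < |u − 7| < δ then both bounds hold and |u^2 − 49| ≤ 15|u − 7| < 15·(ε/15) = ε.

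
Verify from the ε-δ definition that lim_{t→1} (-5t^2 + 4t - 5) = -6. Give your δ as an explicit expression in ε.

Suppose ε > 0. We want δ > 0 such that 0 < |t − 1| < δ implies |(-5t^2 + 4t - 5) + 6| < ε.
(-5t^2 + 4t - 5) + 6 = -5t^2 + 4t + 1 = (t − 1)(-5t - 1).
So |(-5t^2 + 4t - 5) + 6| = |t − 1|·|-5t - 1|.
Require δ ≤ 1. Then |t − 1| < 1 gives |t| < 2, and by the triangle inequality |-5t - 1| ≤ 5·2 + 1 = 11.
Hence |(-5t^2 + 4t - 5) + 6| ≤ 11|t − 1| < ε provided |t − 1| < ε/11.
Choosing δ = min(1, ε/11) ensures both conditions, hence |(-5t^2 + 4t - 5) + 6| < ε.

δ = min(1, ε/11)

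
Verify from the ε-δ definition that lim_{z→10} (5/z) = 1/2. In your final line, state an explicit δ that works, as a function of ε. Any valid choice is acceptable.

δ = min(5, 10ε)

Let ε > 0. We seek δ > 0 such that 0 < |z − 10| < δ implies |5/z − (1/2)| < ε.
|5/z − (1/2)| = 5·|10 − z|/(10·|z|) = 5|z − 10|/(10|z|).
Restrict δ ≤ 5. Then |z − 10| < 5 gives |z| > 5, so 10|z| > 50.
Then |5/z − (1/2)| < 5|z − 10|/50, which is < ε when |z − 10| < 10ε.
Take δ = min(5, 10ε). Then 0 < |z − 10| < δ gives both |z − 10| < 5 and |z − 10| < 10ε, so |5/z − (1/2)| < ε.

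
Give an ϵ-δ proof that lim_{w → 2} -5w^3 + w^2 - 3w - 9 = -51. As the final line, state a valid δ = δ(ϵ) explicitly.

δ = min(1, ϵ/93)

Suppose ϵ > 0. We want δ > 0 such that 0 < |w − 2| < δ implies |(-5w^3 + w^2 - 3w - 9) + 51| < ϵ.
(-5w^3 + w^2 - 3w - 9) + 51 = -5w^3 + w^2 - 3w + 42 = (w − 2)(-5w^2 - 9w - 21).
So |(-5w^3 + w^2 - 3w - 9) + 51| = |w − 2|·|-5w^2 - 9w - 21|.
Assume first that |w − 2| < 1, so |w| < 3. Then |-5w^2 - 9w - 21| ≤ 5·3^2 + 9·3 + 21 = 93.
Hence |(-5w^3 + w^2 - 3w - 9) + 51| ≤ 93|w − 2| < ϵ provided |w − 2| < ϵ/93.
Take δ = min(1, ϵ/93). Then 0 < |w − 2| < δ gives both |w − 2| < 1 and |w − 2| < ϵ/93, so |(-5w^3 + w^2 - 3w - 9) + 51| < ϵ.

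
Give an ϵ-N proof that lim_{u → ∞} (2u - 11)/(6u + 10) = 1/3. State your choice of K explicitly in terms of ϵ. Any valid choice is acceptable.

Let ϵ > 0. We seek K > 0 such that u > K implies |(2u - 11)/(6u + 10) − (1/3)| < ϵ.
(2u - 11)/(6u + 10) − (1/3) = (6(2u - 11) − 2(6u + 10)) / (6(6u + 10)) = -86/(6(6u + 10)).
For u > 0 we have 6u + 10 > 6u, so |(2u - 11)/(6u + 10) − (1/3)| = 86/(6(6u + 10)) < 86/(6·6u) = (43/18)/u.
Thus |(2u - 11)/(6u + 10) − (1/3)| < ϵ whenever u > (43/18)/ϵ.
Take K = (43/18)/ϵ. If u > K then |(2u - 11)/(6u + 10) − (1/3)| < (43/18)/u < ϵ.

K = (43/18)/ϵ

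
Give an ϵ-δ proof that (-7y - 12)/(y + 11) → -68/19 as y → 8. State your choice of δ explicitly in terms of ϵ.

δ = min(19/2, (361/130)ϵ)

Let ϵ > 0 be given. We want δ > 0 with 0 < |y − 8| < δ ⇒ |(-7y - 12)/(y + 11) + 68/19| < ϵ.
Combining over a common denominator, (-7y - 12)/(y + 11) + 68/19 = [(-7y - 12)·19 − (-68)·(y + 11)] / [19·(y + 11)] = -65(y − 8) / (19(y + 11)).
So |(-7y - 12)/(y + 11) + 68/19| = 65|y − 8| / (19·|y + 11|).
Require δ ≤ 19/2, so |y + 11| ≥ |19| − |y − 8| > 19 − 19/2 = 19/2.
Hence |(-7y - 12)/(y + 11) + 68/19| < 65|y − 8|/(19·(19/2)) = (130/361)|y − 8|, which is < ϵ once |y − 8| < (361/130)ϵ.
Take δ = min(19/2, (361/130)ϵ). Then 0 < |y − 8| < δ forces both bounds, so |(-7y - 12)/(y + 11) + 68/19| < ϵ.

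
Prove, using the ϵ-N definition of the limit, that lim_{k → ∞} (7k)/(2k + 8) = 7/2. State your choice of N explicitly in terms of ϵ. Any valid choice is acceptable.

N = 14/ϵ

Fix ϵ > 0. For k ≥ 1, |(7k)/(2k + 8) − (7/2)| = |-56|/(2(2k + 8)) = 56/(2(2k + 8)).
Since 2k + 8 ≥ 2k for k ≥ 1, this is ≤ 56/(2·2k) = 14/k.
So |(7k)/(2k + 8) − (7/2)| < ϵ whenever k > 14/ϵ.
Take N = 14/ϵ. If k > N then |(7k)/(2k + 8) − (7/2)| ≤ 14/k < ϵ.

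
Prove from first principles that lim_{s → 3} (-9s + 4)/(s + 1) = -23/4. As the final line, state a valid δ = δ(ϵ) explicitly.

Let ϵ > 0. We want δ > 0 with 0 < |s − 3| < δ ⇒ |(-9s + 4)/(s + 1) + 23/4| < ϵ.
Combining over a common denominator, (-9s + 4)/(s + 1) + 23/4 = [(-9s + 4)·4 − (-23)·(s + 1)] / [4·(s + 1)] = -13(s − 3) / (4(s + 1)).
So |(-9s + 4)/(s + 1) + 23/4| = 13|s − 3| / (4·|s + 1|).
Restrict δ ≤ 2. Then |s − 3| < 2 gives |s + 1| = |(s − 3) + 4| ≥ 4 − 2 = 2.
Hence |(-9s + 4)/(s + 1) + 23/4| < 13|s − 3|/(4·2) = (13/8)|s − 3|, which is < ϵ once |s − 3| < (8/13)ϵ.
Take δ = min(2, (8/13)ϵ). Then 0 < |s − 3| < δ forces both bounds, so |(-9s + 4)/(s + 1) + 23/4| < ϵ.

δ = min(2, (8/13)ϵ)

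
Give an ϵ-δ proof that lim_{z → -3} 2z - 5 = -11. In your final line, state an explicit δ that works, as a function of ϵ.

Let ϵ > 0. We need δ > 0 so that 0 < |z + 3| < δ implies |(2z - 5) + 11| < ϵ.
Since (2z - 5) + 11 = 2(z + 3), we have |(2z - 5) + 11| = 2|z + 3|.
So 2|z + 3| < ϵ exactly when |z + 3| < ϵ/2.
Take δ = ϵ/2. If 0 < |z + 3| < δ then |(2z - 5) + 11| = 2|z + 3| < 2·(ϵ/2) = ϵ.

δ = ϵ/2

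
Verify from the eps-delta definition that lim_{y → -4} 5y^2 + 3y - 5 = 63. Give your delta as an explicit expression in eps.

Let eps > 0. We want delta > 0 such that 0 < |y + 4| < delta implies |(5y^2 + 3y - 5) − 63| < eps.
(5y^2 + 3y - 5) − 63 = 5y^2 + 3y - 68 = (y + 4)(5y - 17).
So |(5y^2 + 3y - 5) − 63| = |y + 4|·|5y - 17|.
Require delta ≤ 2. Then |y + 4| < 2 gives |y| < 6, and by the triangle inequality |5y - 17| ≤ 5·6 + 17 = 47.
Hence |(5y^2 + 3y - 5) − 63| ≤ 47|y + 4| < eps provided |y + 4| < eps/47.
Take delta = min(2, eps/47). Then 0 < |y + 4| < delta gives both |y + 4| < 2 and |y + 4| < eps/47, so |(5y^2 + 3y - 5) − 63| < eps.

delta = min(2, eps/47)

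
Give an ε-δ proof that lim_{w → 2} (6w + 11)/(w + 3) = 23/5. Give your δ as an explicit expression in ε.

δ = min(5/2, (25/14)ε)

Let ε > 0. We want δ > 0 with 0 < |w − 2| < δ ⇒ |(6w + 11)/(w + 3) − (23/5)| < ε.
Combining over a common denominator, (6w + 11)/(w + 3) − (23/5) = [(6w + 11)·5 − 23·(w + 3)] / [5·(w + 3)] = 7(w − 2) / (5(w + 3)).
So |(6w + 11)/(w + 3) − (23/5)| = 7|w − 2| / (5·|w + 3|).
Restrict δ ≤ 5/2. Then |w − 2| < 5/2 gives |w + 3| = |(w − 2) + 5| ≥ 5 − 5/2 = 5/2.
Hence |(6w + 11)/(w + 3) − (23/5)| < 7|w − 2|/(5·(5/2)) = (14/25)|w − 2|, which is < ε once |w − 2| < (25/14)ε.
Take δ = min(5/2, (25/14)ε). Then 0 < |w − 2| < δ forces both bounds, so |(6w + 11)/(w + 3) − (23/5)| < ε.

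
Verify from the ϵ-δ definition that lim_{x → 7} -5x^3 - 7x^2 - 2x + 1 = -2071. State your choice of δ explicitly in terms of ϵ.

Let ϵ > 0 be given. We want δ > 0 such that 0 < |x − 7| < δ implies |(-5x^3 - 7x^2 - 2x + 1) + 2071| < ϵ.
(-5x^3 - 7x^2 - 2x + 1) + 2071 = -5x^3 - 7x^2 - 2x + 2072 = (x − 7)(-5x^2 - 42x - 296).
So |(-5x^3 - 7x^2 - 2x + 1) + 2071| = |x − 7|·|-5x^2 - 42x - 296|.
Assume first that |x − 7| < 1, so |x| < 8. Then |-5x^2 - 42x - 296| ≤ 5·8^2 + 42·8 + 296 = 952.
Hence |(-5x^3 - 7x^2 - 2x + 1) + 2071| ≤ 952|x − 7| < ϵ provided |x − 7| < ϵ/952.
Choosing δ = min(1, ϵ/952) ensures both conditions, hence |(-5x^3 - 7x^2 - 2x + 1) + 2071| < ϵ.

δ = min(1, ϵ/952)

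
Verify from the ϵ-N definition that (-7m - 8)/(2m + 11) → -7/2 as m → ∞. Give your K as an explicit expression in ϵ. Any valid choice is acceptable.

Let ϵ > 0. For m ≥ 1, |(-7m - 8)/(2m + 11) + 7/2| = |61|/(2(2m + 11)) = 61/(2(2m + 11)).
Since 2m + 11 ≥ 2m for m ≥ 1, this is ≤ 61/(2·2m) = (61/4)/m.
So |(-7m - 8)/(2m + 11) + 7/2| < ϵ whenever m > (61/4)/ϵ.
Take K = (61/4)/ϵ. If m > K then |(-7m - 8)/(2m + 11) + 7/2| ≤ (61/4)/m < ϵ.

K = (61/4)/ϵ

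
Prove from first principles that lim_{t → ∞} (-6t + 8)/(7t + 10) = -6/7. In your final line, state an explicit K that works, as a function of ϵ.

Let ϵ > 0. We seek K > 0 such that t > K implies |(-6t + 8)/(7t + 10) + 6/7| < ϵ.
(-6t + 8)/(7t + 10) + 6/7 = (7(-6t + 8) − (-6)(7t + 10)) / (7(7t + 10)) = 116/(7(7t + 10)).
For t > 0 we have 7t + 10 > 7t, so |(-6t + 8)/(7t + 10) + 6/7| = 116/(7(7t + 10)) < 116/(7·7t) = (116/49)/t.
Thus |(-6t + 8)/(7t + 10) + 6/7| < ϵ whenever t > (116/49)/ϵ.
Take K = (116/49)/ϵ. If t > K then |(-6t + 8)/(7t + 10) + 6/7| < (116/49)/t < ϵ.

K = (116/49)/ϵ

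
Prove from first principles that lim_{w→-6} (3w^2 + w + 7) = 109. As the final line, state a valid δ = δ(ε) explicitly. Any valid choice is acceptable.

Let ε > 0 be given. We want δ > 0 such that 0 < |w + 6| < δ implies |(3w^2 + w + 7) − 109| < ε.
(3w^2 + w + 7) − 109 = 3w^2 + w - 102 = (w + 6)(3w - 17).
So |(3w^2 + w + 7) − 109| = |w + 6|·|3w - 17|.
Assume first that |w + 6| < 1, so |w| < 7. Then |3w - 17| ≤ 3·7 + 17 = 38.
Hence |(3w^2 + w + 7) − 109| ≤ 38|w + 6| < ε provided |w + 6| < ε/38.
Choosing δ = min(1, ε/38) ensures both conditions, hence |(3w^2 + w + 7) − 109| < ε.

δ = min(1, ε/38)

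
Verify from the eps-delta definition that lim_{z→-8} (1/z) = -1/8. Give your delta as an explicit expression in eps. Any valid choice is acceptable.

Fix eps > 0. We seek delta > 0 such that 0 < |z + 8| < delta implies |1/z + 1/8| < eps.
|1/z + 1/8| = |-8 − z|/(8·|z|) = |z + 8|/(8|z|).
Restrict delta ≤ 4. Then |z + 8| < 4 gives |z| > 4, so 8|z| > 32.
Then |1/z + 1/8| < |z + 8|/32, which is < eps when |z + 8| < 32eps.
Take delta = min(4, 32eps). Then 0 < |z + 8| < delta gives both |z + 8| < 4 and |z + 8| < 32eps, so |1/z + 1/8| < eps.

delta = min(4, 32eps)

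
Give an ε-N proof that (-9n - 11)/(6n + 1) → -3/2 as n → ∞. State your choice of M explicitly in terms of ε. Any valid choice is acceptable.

Suppose ε > 0. For n ≥ 1, |(-9n - 11)/(6n + 1) + 3/2| = |-57|/(6(6n + 1)) = 57/(6(6n + 1)).
Since 6n + 1 ≥ 6n for n ≥ 1, this is ≤ 57/(6·6n) = (19/12)/n.
So |(-9n - 11)/(6n + 1) + 3/2| < ε whenever n > (19/12)/ε.
Take M = (19/12)/ε. If n > M then |(-9n - 11)/(6n + 1) + 3/2| ≤ (19/12)/n < ε.

M = (19/12)/ε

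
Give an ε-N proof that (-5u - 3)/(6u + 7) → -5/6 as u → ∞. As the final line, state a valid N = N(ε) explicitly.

N = (17/36)/ε

Let ε > 0. We seek N > 0 such that u > N implies |(-5u - 3)/(6u + 7) + 5/6| < ε.
(-5u - 3)/(6u + 7) + 5/6 = (6(-5u - 3) − (-5)(6u + 7)) / (6(6u + 7)) = 17/(6(6u + 7)).
For u > 0 we have 6u + 7 > 6u, so |(-5u - 3)/(6u + 7) + 5/6| = 17/(6(6u + 7)) < 17/(6·6u) = (17/36)/u.
Thus |(-5u - 3)/(6u + 7) + 5/6| < ε whenever u > (17/36)/ε.
Take N = (17/36)/ε. If u > N then |(-5u - 3)/(6u + 7) + 5/6| < (17/36)/u < ε.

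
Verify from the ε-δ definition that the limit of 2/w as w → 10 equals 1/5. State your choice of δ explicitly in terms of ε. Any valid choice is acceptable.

Fix ε > 0. We seek δ > 0 such that 0 < |w − 10| < δ implies |2/w − (1/5)| < ε.
|2/w − (1/5)| = 2·|10 − w|/(10·|w|) = 2|w − 10|/(10|w|).
Require δ ≤ 5 so that |w| > 10 − 5 = 5, hence 10|w| > 50.
Then |2/w − (1/5)| < 2|w − 10|/50, which is < ε when |w − 10| < 25ε.
Take δ = min(5, 25ε). Then 0 < |w − 10| < δ gives both |w − 10| < 5 and |w − 10| < 25ε, so |2/w − (1/5)| < ε.

δ = min(5, 25ε)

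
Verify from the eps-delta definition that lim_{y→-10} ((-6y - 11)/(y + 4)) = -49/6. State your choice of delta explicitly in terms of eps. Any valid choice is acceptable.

delta = min(3, (18/13)eps)

Fix eps > 0. We want delta > 0 with 0 < |y + 10| < delta ⇒ |(-6y - 11)/(y + 4) + 49/6| < eps.
Combining over a common denominator, (-6y - 11)/(y + 4) + 49/6 = [(-6y - 11)·(-6) − 49·(y + 4)] / [(-6)·(y + 4)] = -13(y + 10) / ((-6)(y + 4)).
So |(-6y - 11)/(y + 4) + 49/6| = 13|y + 10| / (6·|y + 4|).
Restrict delta ≤ 3. Then |y + 10| < 3 gives |y + 4| = |(y + 10) + (-6)| ≥ 6 − 3 = 3.
Hence |(-6y - 11)/(y + 4) + 49/6| < 13|y + 10|/(6·3) = (13/18)|y + 10|, which is < eps once |y + 10| < (18/13)eps.
Take delta = min(3, (18/13)eps). Then 0 < |y + 10| < delta forces both bounds, so |(-6y - 11)/(y + 4) + 49/6| < eps.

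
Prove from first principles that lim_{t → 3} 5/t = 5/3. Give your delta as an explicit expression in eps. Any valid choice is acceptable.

Suppose eps > 0. We seek delta > 0 such that 0 < |t − 3| < delta implies |5/t − (5/3)| < eps.
|5/t − (5/3)| = 5·|3 − t|/(3·|t|) = 5|t − 3|/(3|t|).
Restrict delta ≤ 3/2. Then |t − 3| < 3/2 gives |t| > 3/2, so 3|t| > 9/2.
Then |5/t − (5/3)| < 5|t − 3|/(9/2), which is < eps when |t − 3| < (9/10)eps.
Take delta = min(3/2, (9/10)eps). Then 0 < |t − 3| < delta gives both |t − 3| < 3/2 and |t − 3| < (9/10)eps, so |5/t − (5/3)| < eps.

delta = min(3/2, (9/10)eps)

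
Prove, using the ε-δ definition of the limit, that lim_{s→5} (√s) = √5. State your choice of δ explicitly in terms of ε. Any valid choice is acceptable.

Fix ε > 0. We want δ > 0 such that 0 < |s − 5| < δ implies |√s − √5| < ε.
Multiplying by the conjugate, |√s − √5| = |s − 5|/(√s + √5).
Restrict δ ≤ 5 so that |s − 5| < 5 forces s > 0, and then √s + √5 > √5.
Hence |√s − √5| < |s − 5|/√5, which is < ε once |s − 5| < √5·ε.
Take δ = min(5, √5·ε). If 0 < |s − 5| < δ then s > 0 and |√s − √5| < |s − 5|/√5 < ε.

δ = min(5, √5·ε)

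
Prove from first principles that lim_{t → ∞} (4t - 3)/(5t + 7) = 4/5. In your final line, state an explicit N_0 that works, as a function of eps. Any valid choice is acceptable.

N_0 = (43/25)/eps

Fix eps > 0. We seek N_0 > 0 such that t > N_0 implies |(4t - 3)/(5t + 7) − (4/5)| < eps.
(4t - 3)/(5t + 7) − (4/5) = (5(4t - 3) − 4(5t + 7)) / (5(5t + 7)) = -43/(5(5t + 7)).
For t > 0 we have 5t + 7 > 5t, so |(4t - 3)/(5t + 7) − (4/5)| = 43/(5(5t + 7)) < 43/(5·5t) = (43/25)/t.
Thus |(4t - 3)/(5t + 7) − (4/5)| < eps whenever t > (43/25)/eps.
Take N_0 = (43/25)/eps. If t > N_0 then |(4t - 3)/(5t + 7) − (4/5)| < (43/25)/t < eps.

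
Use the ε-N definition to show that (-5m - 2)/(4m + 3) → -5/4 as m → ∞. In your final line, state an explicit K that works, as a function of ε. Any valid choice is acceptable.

Let ε > 0 be given. For m ≥ 1, |(-5m - 2)/(4m + 3) + 5/4| = |7|/(4(4m + 3)) = 7/(4(4m + 3)).
Since 4m + 3 ≥ 4m for m ≥ 1, this is ≤ 7/(4·4m) = (7/16)/m.
So |(-5m - 2)/(4m + 3) + 5/4| < ε whenever m > (7/16)/ε.
Take K = (7/16)/ε. If m > K then |(-5m - 2)/(4m + 3) + 5/4| ≤ (7/16)/m < ε.

K = (7/16)/ε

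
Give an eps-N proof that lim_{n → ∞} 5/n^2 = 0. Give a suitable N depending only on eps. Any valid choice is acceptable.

Let eps > 0 be given. For n ≥ 1, |5/n^2 − 0| = 5/n^2.
5/n^2 < eps ⇔ n^2 > 5/eps ⇔ n > (5/eps)^{1/2}.
Take N = (5/eps)^{1/2}. Then n > N implies 5/n^2 < eps.

N = (5/eps)^{1/2}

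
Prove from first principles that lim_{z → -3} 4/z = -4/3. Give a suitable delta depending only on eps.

Fix eps > 0. We seek delta > 0 such that 0 < |z + 3| < delta implies |4/z + 4/3| < eps.
|4/z + 4/3| = 4·|-3 − z|/(3·|z|) = 4|z + 3|/(3|z|).
Require delta ≤ 3/2 so that |z| > 3 − 3/2 = 3/2, hence 3|z| > 9/2.
Then |4/z + 4/3| < 4|z + 3|/(9/2), which is < eps when |z + 3| < (9/8)eps.
Take delta = min(3/2, (9/8)eps). Then 0 < |z + 3| < delta gives both |z + 3| < 3/2 and |z + 3| < (9/8)eps, so |4/z + 4/3| < eps.

delta = min(3/2, (9/8)eps)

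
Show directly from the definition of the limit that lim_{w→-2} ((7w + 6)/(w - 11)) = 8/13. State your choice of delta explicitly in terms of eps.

Let eps > 0 be given. We want delta > 0 with 0 < |w + 2| < delta ⇒ |(7w + 6)/(w - 11) − (8/13)| < eps.
Combining over a common denominator, (7w + 6)/(w - 11) − (8/13) = [(7w + 6)·(-13) − (-8)·(w - 11)] / [(-13)·(w - 11)] = -83(w + 2) / ((-13)(w - 11)).
So |(7w + 6)/(w - 11) − (8/13)| = 83|w + 2| / (13·|w − 11|).
Require delta ≤ 13/2, so |w − 11| ≥ |-13| − |w + 2| > 13 − 13/2 = 13/2.
Hence |(7w + 6)/(w - 11) − (8/13)| < 83|w + 2|/(13·(13/2)) = (166/169)|w + 2|, which is < eps once |w + 2| < (169/166)eps.
Take delta = min(13/2, (169/166)eps). Then 0 < |w + 2| < delta forces both bounds, so |(7w + 6)/(w - 11) − (8/13)| < eps.

delta = min(13/2, (169/166)eps)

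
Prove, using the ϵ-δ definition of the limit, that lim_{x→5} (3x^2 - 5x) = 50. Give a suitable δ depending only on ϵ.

δ = min(2, ϵ/31)

Let ϵ > 0 be given. We want δ > 0 such that 0 < |x − 5| < δ implies |(3x^2 - 5x) − 50| < ϵ.
(3x^2 - 5x) − 50 = 3x^2 - 5x - 50 = (x − 5)(3x + 10).
So |(3x^2 - 5x) − 50| = |x − 5|·|3x + 10|.
Require δ ≤ 2. Then |x − 5| < 2 gives |x| < 7, and by the triangle inequality |3x + 10| ≤ 3·7 + 10 = 31.
Hence |(3x^2 - 5x) − 50| ≤ 31|x − 5| < ϵ provided |x − 5| < ϵ/31.
Take δ = min(2, ϵ/31). Then 0 < |x − 5| < δ gives both |x − 5| < 2 and |x − 5| < ϵ/31, so |(3x^2 - 5x) − 50| < ϵ.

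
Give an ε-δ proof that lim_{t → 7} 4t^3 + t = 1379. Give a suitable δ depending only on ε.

δ = min(1, ε/677)

Let ε > 0. We want δ > 0 such that 0 < |t − 7| < δ implies |(4t^3 + t) − 1379| < ε.
(4t^3 + t) − 1379 = 4t^3 + t - 1379 = (t − 7)(4t^2 + 28t + 197).
So |(4t^3 + t) − 1379| = |t − 7|·|4t^2 + 28t + 197|.
Require δ ≤ 1. Then |t − 7| < 1 gives |t| < 8, and by the triangle inequality |4t^2 + 28t + 197| ≤ 4·8^2 + 28·8 + 197 = 677.
Hence |(4t^3 + t) − 1379| ≤ 677|t − 7| < ε provided |t − 7| < ε/677.
Choosing δ = min(1, ε/677) ensures both conditions, hence |(4t^3 + t) − 1379| < ε.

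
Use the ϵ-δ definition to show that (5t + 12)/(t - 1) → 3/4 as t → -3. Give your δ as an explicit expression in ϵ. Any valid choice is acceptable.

Let ϵ > 0. We want δ > 0 with 0 < |t + 3| < δ ⇒ |(5t + 12)/(t - 1) − (3/4)| < ϵ.
Combining over a common denominator, (5t + 12)/(t - 1) − (3/4) = [(5t + 12)·(-4) − (-3)·(t - 1)] / [(-4)·(t - 1)] = -17(t + 3) / ((-4)(t - 1)).
So |(5t + 12)/(t - 1) − (3/4)| = 17|t + 3| / (4·|t − 1|).
Restrict δ ≤ 2. Then |t + 3| < 2 gives |t − 1| = |(t + 3) + (-4)| ≥ 4 − 2 = 2.
Hence |(5t + 12)/(t - 1) − (3/4)| < 17|t + 3|/(4·2) = (17/8)|t + 3|, which is < ϵ once |t + 3| < (8/17)ϵ.
Take δ = min(2, (8/17)ϵ). Then 0 < |t + 3| < δ forces both bounds, so |(5t + 12)/(t - 1) − (3/4)| < ϵ.

δ = min(2, (8/17)ϵ)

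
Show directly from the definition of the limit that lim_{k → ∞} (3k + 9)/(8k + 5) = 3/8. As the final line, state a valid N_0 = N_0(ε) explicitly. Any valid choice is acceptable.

N_0 = (57/64)/ε

Let ε > 0. For k ≥ 1, |(3k + 9)/(8k + 5) − (3/8)| = |57|/(8(8k + 5)) = 57/(8(8k + 5)).
Since 8k + 5 ≥ 8k for k ≥ 1, this is ≤ 57/(8·8k) = (57/64)/k.
So |(3k + 9)/(8k + 5) − (3/8)| < ε whenever k > (57/64)/ε.
Take N_0 = (57/64)/ε. If k > N_0 then |(3k + 9)/(8k + 5) − (3/8)| ≤ (57/64)/k < ε.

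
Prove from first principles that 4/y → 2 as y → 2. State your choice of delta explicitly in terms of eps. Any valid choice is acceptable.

delta = min(1, (1/2)eps)

Fix eps > 0. We seek delta > 0 such that 0 < |y − 2| < delta implies |4/y − 2| < eps.
|4/y − 2| = 4·|2 − y|/(2·|y|) = 4|y − 2|/(2|y|).
Restrict delta ≤ 1. Then |y − 2| < 1 gives |y| > 1, so 2|y| > 2.
Then |4/y − 2| < 4|y − 2|/2, which is < eps when |y − 2| < (1/2)eps.
Take delta = min(1, (1/2)eps). Then 0 < |y − 2| < delta gives both |y − 2| < 1 and |y − 2| < (1/2)eps, so |4/y − 2| < eps.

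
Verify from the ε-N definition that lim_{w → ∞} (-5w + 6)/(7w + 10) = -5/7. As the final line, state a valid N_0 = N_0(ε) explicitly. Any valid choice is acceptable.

Let ε > 0. We seek N_0 > 0 such that w > N_0 implies |(-5w + 6)/(7w + 10) + 5/7| < ε.
(-5w + 6)/(7w + 10) + 5/7 = (7(-5w + 6) − (-5)(7w + 10)) / (7(7w + 10)) = 92/(7(7w + 10)).
For w > 0 we have 7w + 10 > 7w, so |(-5w + 6)/(7w + 10) + 5/7| = 92/(7(7w + 10)) < 92/(7·7w) = (92/49)/w.
Thus |(-5w + 6)/(7w + 10) + 5/7| < ε whenever w > (92/49)/ε.
Take N_0 = (92/49)/ε. If w > N_0 then |(-5w + 6)/(7w + 10) + 5/7| < (92/49)/w < ε.

N_0 = (92/49)/ε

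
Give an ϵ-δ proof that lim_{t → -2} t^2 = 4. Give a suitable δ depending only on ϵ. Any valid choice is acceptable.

Let ϵ > 0 be given. We seek δ > 0 with 0 < |t + 2| < δ ⇒ |t^2 − 4| < ϵ.
Factor: t^2 − 4 = (t + 2)(t - 2), so |t^2 − 4| = |t + 2|·|t - 2|.
Impose δ ≤ 1 so that |t| < 3; then |t - 2| ≤ 5.
Hence |t^2 − 4| ≤ 5|t + 2|, which is < ϵ once |t + 2| < ϵ/5.
Take δ = min(1, ϵ/5). If 0 < |t + 2| < δ then both bounds hold and |t^2 − 4| ≤ 5|t + 2| < 5·(ϵ/5) = ϵ.

δ = min(1, ϵ/5)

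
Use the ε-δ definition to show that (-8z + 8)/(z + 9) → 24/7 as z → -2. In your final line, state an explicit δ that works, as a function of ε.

δ = min(7/2, (49/160)ε)

Let ε > 0 be given. We want δ > 0 with 0 < |z + 2| < δ ⇒ |(-8z + 8)/(z + 9) − (24/7)| < ε.
Combining over a common denominator, (-8z + 8)/(z + 9) − (24/7) = [(-8z + 8)·7 − 24·(z + 9)] / [7·(z + 9)] = -80(z + 2) / (7(z + 9)).
So |(-8z + 8)/(z + 9) − (24/7)| = 80|z + 2| / (7·|z + 9|).
Require δ ≤ 7/2, so |z + 9| ≥ |7| − |z + 2| > 7 − 7/2 = 7/2.
Hence |(-8z + 8)/(z + 9) − (24/7)| < 80|z + 2|/(7·(7/2)) = (160/49)|z + 2|, which is < ε once |z + 2| < (49/160)ε.
Take δ = min(7/2, (49/160)ε). Then 0 < |z + 2| < δ forces both bounds, so |(-8z + 8)/(z + 9) − (24/7)| < ε.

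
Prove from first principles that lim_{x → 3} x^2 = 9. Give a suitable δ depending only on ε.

δ = min(1, ε/7)

Let ε > 0. We seek δ > 0 with 0 < |x − 3| < δ ⇒ |x^2 − 9| < ε.
Factor: x^2 − 9 = (x − 3)(x + 3), so |x^2 − 9| = |x − 3|·|x + 3|.
Impose δ ≤ 1 so that |x| < 4; then |x + 3| ≤ 7.
Hence |x^2 − 9| ≤ 7|x − 3|, which is < ε once |x − 3| < ε/7.
Take δ = min(1, ε/7). If 0 < |x − 3| < δ then both bounds hold and |x^2 − 9| ≤ 7|x − 3| < 7·(ε/7) = ε.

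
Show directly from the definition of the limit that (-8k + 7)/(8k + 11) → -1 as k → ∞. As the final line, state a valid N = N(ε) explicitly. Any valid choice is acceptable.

N = (9/4)/ε

Let ε > 0. For k ≥ 1, |(-8k + 7)/(8k + 11) + 1| = |144|/(8(8k + 11)) = 144/(8(8k + 11)).
Since 8k + 11 ≥ 8k for k ≥ 1, this is ≤ 144/(8·8k) = (9/4)/k.
So |(-8k + 7)/(8k + 11) + 1| < ε whenever k > (9/4)/ε.
Take N = (9/4)/ε. If k > N then |(-8k + 7)/(8k + 11) + 1| ≤ (9/4)/k < ε.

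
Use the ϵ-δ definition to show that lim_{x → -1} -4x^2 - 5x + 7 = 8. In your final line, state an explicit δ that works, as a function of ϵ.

Suppose ϵ > 0. We want δ > 0 such that 0 < |x + 1| < δ implies |(-4x^2 - 5x + 7) − 8| < ϵ.
(-4x^2 - 5x + 7) − 8 = -4x^2 - 5x - 1 = (x + 1)(-4x - 1).
So |(-4x^2 - 5x + 7) − 8| = |x + 1|·|-4x - 1|.
Require δ ≤ 2. Then |x + 1| < 2 gives |x| < 3, and by the triangle inequality |-4x - 1| ≤ 4·3 + 1 = 13.
Hence |(-4x^2 - 5x + 7) − 8| ≤ 13|x + 1| < ϵ provided |x + 1| < ϵ/13.
Take δ = min(2, ϵ/13). Then 0 < |x + 1| < δ gives both |x + 1| < 2 and |x + 1| < ϵ/13, so |(-4x^2 - 5x + 7) − 8| < ϵ.

δ = min(2, ϵ/13)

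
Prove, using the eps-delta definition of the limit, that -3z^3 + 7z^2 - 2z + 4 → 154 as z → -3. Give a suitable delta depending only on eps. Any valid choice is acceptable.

delta = min(2, eps/205)

Let eps > 0. We want delta > 0 such that 0 < |z + 3| < delta implies |(-3z^3 + 7z^2 - 2z + 4) − 154| < eps.
(-3z^3 + 7z^2 - 2z + 4) − 154 = -3z^3 + 7z^2 - 2z - 150 = (z + 3)(-3z^2 + 16z - 50).
So |(-3z^3 + 7z^2 - 2z + 4) − 154| = |z + 3|·|-3z^2 + 16z - 50|.
Assume first that |z + 3| < 2, so |z| < 5. Then |-3z^2 + 16z - 50| ≤ 3·5^2 + 16·5 + 50 = 205.
Hence |(-3z^3 + 7z^2 - 2z + 4) − 154| ≤ 205|z + 3| < eps provided |z + 3| < eps/205.
Take delta = min(2, eps/205). Then 0 < |z + 3| < delta gives both |z + 3| < 2 and |z + 3| < eps/205, so |(-3z^3 + 7z^2 - 2z + 4) − 154| < eps.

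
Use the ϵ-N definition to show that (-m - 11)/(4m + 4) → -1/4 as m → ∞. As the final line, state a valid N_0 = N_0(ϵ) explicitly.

N_0 = (5/2)/ϵ

Let ϵ > 0 be given. For m ≥ 1, |(-m - 11)/(4m + 4) + 1/4| = |-40|/(4(4m + 4)) = 40/(4(4m + 4)).
Since 4m + 4 ≥ 4m for m ≥ 1, this is ≤ 40/(4·4m) = (5/2)/m.
So |(-m - 11)/(4m + 4) + 1/4| < ϵ whenever m > (5/2)/ϵ.
Take N_0 = (5/2)/ϵ. If m > N_0 then |(-m - 11)/(4m + 4) + 1/4| ≤ (5/2)/m < ϵ.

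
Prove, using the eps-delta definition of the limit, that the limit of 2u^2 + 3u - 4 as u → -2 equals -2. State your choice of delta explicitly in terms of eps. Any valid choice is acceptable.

Fix eps > 0. We want delta > 0 such that 0 < |u + 2| < delta implies |(2u^2 + 3u - 4) + 2| < eps.
(2u^2 + 3u - 4) + 2 = 2u^2 + 3u - 2 = (u + 2)(2u - 1).
So |(2u^2 + 3u - 4) + 2| = |u + 2|·|2u - 1|.
Require delta ≤ 1. Then |u + 2| < 1 gives |u| < 3, and by the triangle inequality |2u - 1| ≤ 2·3 + 1 = 7.
Hence |(2u^2 + 3u - 4) + 2| ≤ 7|u + 2| < eps provided |u + 2| < eps/7.
Take delta = min(1, eps/7). Then 0 < |u + 2| < delta gives both |u + 2| < 1 and |u + 2| < eps/7, so |(2u^2 + 3u - 4) + 2| < eps.

delta = min(1, eps/7)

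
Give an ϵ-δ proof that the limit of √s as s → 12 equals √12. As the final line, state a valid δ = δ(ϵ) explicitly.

δ = min(12, √12·ϵ)

Let ϵ > 0. We want δ > 0 such that 0 < |s − 12| < δ implies |√s − √12| < ϵ.
Multiplying by the conjugate, |√s − √12| = |s − 12|/(√s + √12).
Restrict δ ≤ 12 so that |s − 12| < 12 forces s > 0, and then √s + √12 > √12.
Hence |√s − √12| < |s − 12|/√12, which is < ϵ once |s − 12| < √12·ϵ.
Take δ = min(12, √12·ϵ). If 0 < |s − 12| < δ then s > 0 and |√s − √12| < |s − 12|/√12 < ϵ.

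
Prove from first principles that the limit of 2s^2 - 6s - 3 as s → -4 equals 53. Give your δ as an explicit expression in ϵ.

Let ϵ > 0 be given. We want δ > 0 such that 0 < |s + 4| < δ implies |(2s^2 - 6s - 3) − 53| < ϵ.
(2s^2 - 6s - 3) − 53 = 2s^2 - 6s - 56 = (s + 4)(2s - 14).
So |(2s^2 - 6s - 3) − 53| = |s + 4|·|2s - 14|.
Assume first that |s + 4| < 2, so |s| < 6. Then |2s - 14| ≤ 2·6 + 14 = 26.
Hence |(2s^2 - 6s - 3) − 53| ≤ 26|s + 4| < ϵ provided |s + 4| < ϵ/26.
Take δ = min(2, ϵ/26). Then 0 < |s + 4| < δ gives both |s + 4| < 2 and |s + 4| < ϵ/26, so |(2s^2 - 6s - 3) − 53| < ϵ.

δ = min(2, ϵ/26)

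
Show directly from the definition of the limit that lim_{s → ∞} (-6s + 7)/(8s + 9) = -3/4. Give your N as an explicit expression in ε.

Suppose ε > 0. We seek N > 0 such that s > N implies |(-6s + 7)/(8s + 9) + 3/4| < ε.
(-6s + 7)/(8s + 9) + 3/4 = (8(-6s + 7) − (-6)(8s + 9)) / (8(8s + 9)) = 110/(8(8s + 9)).
For s > 0 we have 8s + 9 > 8s, so |(-6s + 7)/(8s + 9) + 3/4| = 110/(8(8s + 9)) < 110/(8·8s) = (55/32)/s.
Thus |(-6s + 7)/(8s + 9) + 3/4| < ε whenever s > (55/32)/ε.
Take N = (55/32)/ε. If s > N then |(-6s + 7)/(8s + 9) + 3/4| < (55/32)/s < ε.

N = (55/32)/ε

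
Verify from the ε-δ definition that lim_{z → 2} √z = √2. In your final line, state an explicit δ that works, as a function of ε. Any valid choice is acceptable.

δ = min(2, √2·ε)

Fix ε > 0. We want δ > 0 such that 0 < |z − 2| < δ implies |√z − √2| < ε.
Rationalise: √z − √2 = (z − 2)/(√z + √2), so |√z − √2| = |z − 2|/(√z + √2).
Restrict δ ≤ 2 so that |z − 2| < 2 forces z > 0, and then √z + √2 > √2.
Hence |√z − √2| < |z − 2|/√2, which is < ε once |z − 2| < √2·ε.
Take δ = min(2, √2·ε). If 0 < |z − 2| < δ then z > 0 and |√z − √2| < |z − 2|/√2 < ε.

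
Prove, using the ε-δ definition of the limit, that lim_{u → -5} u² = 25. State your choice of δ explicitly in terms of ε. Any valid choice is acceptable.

Suppose ε > 0. We seek δ > 0 with 0 < |u + 5| < δ ⇒ |u² − 25| < ε.
Factor: u² − 25 = (u + 5)(u - 5), so |u² − 25| = |u + 5|·|u - 5|.
Restrict δ ≤ 1. Then |u + 5| < 1 gives |u| < 6, so by the triangle inequality |u - 5| ≤ 6 + 5 = 11.
Hence |u² − 25| ≤ 11|u + 5|, which is < ε once |u + 5| < ε/11.
Take δ = min(1, ε/11). If 0 < |u + 5| < δ then both bounds hold and |u² − 25| ≤ 11|u + 5| < 11·(ε/11) = ε.

δ = min(1, ε/11)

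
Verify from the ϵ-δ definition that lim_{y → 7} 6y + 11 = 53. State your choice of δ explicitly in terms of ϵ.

δ = ϵ/6

Fix ϵ > 0. We need δ > 0 so that 0 < |y − 7| < δ implies |(6y + 11) − 53| < ϵ.
Since (6y + 11) − 53 = 6(y − 7), we have |(6y + 11) − 53| = 6|y − 7|.
So 6|y − 7| < ϵ exactly when |y − 7| < ϵ/6.
Take δ = ϵ/6. If 0 < |y − 7| < δ then |(6y + 11) − 53| = 6|y − 7| < 6·(ϵ/6) = ϵ.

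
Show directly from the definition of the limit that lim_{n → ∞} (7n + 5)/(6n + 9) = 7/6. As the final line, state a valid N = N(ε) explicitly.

Suppose ε > 0. For n ≥ 1, |(7n + 5)/(6n + 9) − (7/6)| = |-33|/(6(6n + 9)) = 33/(6(6n + 9)).
Since 6n + 9 ≥ 6n for n ≥ 1, this is ≤ 33/(6·6n) = (11/12)/n.
So |(7n + 5)/(6n + 9) − (7/6)| < ε whenever n > (11/12)/ε.
Take N = (11/12)/ε. If n > N then |(7n + 5)/(6n + 9) − (7/6)| ≤ (11/12)/n < ε.

N = (11/12)/ε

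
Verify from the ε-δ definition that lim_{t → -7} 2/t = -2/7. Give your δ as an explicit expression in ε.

Let ε > 0. We seek δ > 0 such that 0 < |t + 7| < δ implies |2/t + 2/7| < ε.
|2/t + 2/7| = 2·|-7 − t|/(7·|t|) = 2|t + 7|/(7|t|).
Require δ ≤ 7/2 so that |t| > 7 − 7/2 = 7/2, hence 7|t| > 49/2.
Then |2/t + 2/7| < 2|t + 7|/(49/2), which is < ε when |t + 7| < (49/4)ε.
Take δ = min(7/2, (49/4)ε). Then 0 < |t + 7| < δ gives both |t + 7| < 7/2 and |t + 7| < (49/4)ε, so |2/t + 2/7| < ε.

δ = min(7/2, (49/4)ε)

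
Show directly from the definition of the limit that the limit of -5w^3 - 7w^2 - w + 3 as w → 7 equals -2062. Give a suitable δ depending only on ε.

δ = min(1, ε/951)

Suppose ε > 0. We want δ > 0 such that 0 < |w − 7| < δ implies |(-5w^3 - 7w^2 - w + 3) + 2062| < ε.
(-5w^3 - 7w^2 - w + 3) + 2062 = -5w^3 - 7w^2 - w + 2065 = (w − 7)(-5w^2 - 42w - 295).
So |(-5w^3 - 7w^2 - w + 3) + 2062| = |w − 7|·|-5w^2 - 42w - 295|.
Require δ ≤ 1. Then |w − 7| < 1 gives |w| < 8, and by the triangle inequality |-5w^2 - 42w - 295| ≤ 5·8^2 + 42·8 + 295 = 951.
Hence |(-5w^3 - 7w^2 - w + 3) + 2062| ≤ 951|w − 7| < ε provided |w − 7| < ε/951.
Choosing δ = min(1, ε/951) ensures both conditions, hence |(-5w^3 - 7w^2 - w + 3) + 2062| < ε.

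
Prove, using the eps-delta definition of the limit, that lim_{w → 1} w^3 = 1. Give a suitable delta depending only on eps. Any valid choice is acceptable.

delta = min(1, eps/7)

Fix eps > 0. We seek delta > 0 with 0 < |w − 1| < delta ⇒ |w^3 − 1| < eps.
Factor: w^3 − 1 = (w − 1)(w^2 + w + 1), so |w^3 − 1| = |w − 1|·|w^2 + w + 1|.
Restrict delta ≤ 1. Then |w − 1| < 1 gives |w| < 2, so by the triangle inequality |w^2 + w + 1| ≤ 2^2 + 2 + 1 = 7.
Hence |w^3 − 1| ≤ 7|w − 1|, which is < eps once |w − 1| < eps/7.
Take delta = min(1, eps/7). If 0 < |w − 1| < delta then both bounds hold and |w^3 − 1| ≤ 7|w − 1| < 7·(eps/7) = eps.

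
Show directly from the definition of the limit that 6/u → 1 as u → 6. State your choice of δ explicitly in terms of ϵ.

Suppose ϵ > 0. We seek δ > 0 such that 0 < |u − 6| < δ implies |6/u − 1| < ϵ.
|6/u − 1| = 6·|6 − u|/(6·|u|) = 6|u − 6|/(6|u|).
Require δ ≤ 3 so that |u| > 6 − 3 = 3, hence 6|u| > 18.
Then |6/u − 1| < 6|u − 6|/18, which is < ϵ when |u − 6| < 3ϵ.
Take δ = min(3, 3ϵ). Then 0 < |u − 6| < δ gives both |u − 6| < 3 and |u − 6| < 3ϵ, so |6/u − 1| < ϵ.

δ = min(3, 3ϵ)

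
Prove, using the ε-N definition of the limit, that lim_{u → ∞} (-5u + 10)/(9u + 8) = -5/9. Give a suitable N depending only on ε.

N = (130/81)/ε

Let ε > 0. We seek N > 0 such that u > N implies |(-5u + 10)/(9u + 8) + 5/9| < ε.
(-5u + 10)/(9u + 8) + 5/9 = (9(-5u + 10) − (-5)(9u + 8)) / (9(9u + 8)) = 130/(9(9u + 8)).
For u > 0 we have 9u + 8 > 9u, so |(-5u + 10)/(9u + 8) + 5/9| = 130/(9(9u + 8)) < 130/(9·9u) = (130/81)/u.
Thus |(-5u + 10)/(9u + 8) + 5/9| < ε whenever u > (130/81)/ε.
Take N = (130/81)/ε. If u > N then |(-5u + 10)/(9u + 8) + 5/9| < (130/81)/u < ε.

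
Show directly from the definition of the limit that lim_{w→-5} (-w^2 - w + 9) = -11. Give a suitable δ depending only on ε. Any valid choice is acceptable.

Fix ε > 0. We want δ > 0 such that 0 < |w + 5| < δ implies |(-w^2 - w + 9) + 11| < ε.
(-w^2 - w + 9) + 11 = -w^2 - w + 20 = (w + 5)(-w + 4).
So |(-w^2 - w + 9) + 11| = |w + 5|·|-w + 4|.
Assume first that |w + 5| < 1, so |w| < 6. Then |-w + 4| ≤ 6 + 4 = 10.
Hence |(-w^2 - w + 9) + 11| ≤ 10|w + 5| < ε provided |w + 5| < ε/10.
Choosing δ = min(1, ε/10) ensures both conditions, hence |(-w^2 - w + 9) + 11| < ε.

δ = min(1, ε/10)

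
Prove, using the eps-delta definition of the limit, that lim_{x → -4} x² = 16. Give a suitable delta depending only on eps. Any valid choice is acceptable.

delta = min(1, eps/9)

Suppose eps > 0. We seek delta > 0 with 0 < |x + 4| < delta ⇒ |x² − 16| < eps.
Factor: x² − 16 = (x + 4)(x - 4), so |x² − 16| = |x + 4|·|x - 4|.
Impose delta ≤ 1 so that |x| < 5; then |x - 4| ≤ 9.
Hence |x² − 16| ≤ 9|x + 4|, which is < eps once |x + 4| < eps/9.
Take delta = min(1, eps/9). If 0 < |x + 4| < delta then both bounds hold and |x² − 16| ≤ 9|x + 4| < 9·(eps/9) = eps.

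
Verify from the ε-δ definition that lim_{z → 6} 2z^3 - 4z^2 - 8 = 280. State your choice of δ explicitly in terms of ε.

δ = min(2, ε/240)

Let ε > 0. We want δ > 0 such that 0 < |z − 6| < δ implies |(2z^3 - 4z^2 - 8) − 280| < ε.
(2z^3 - 4z^2 - 8) − 280 = 2z^3 - 4z^2 - 288 = (z − 6)(2z^2 + 8z + 48).
So |(2z^3 - 4z^2 - 8) − 280| = |z − 6|·|2z^2 + 8z + 48|.
Require δ ≤ 2. Then |z − 6| < 2 gives |z| < 8, and by the triangle inequality |2z^2 + 8z + 48| ≤ 2·8^2 + 8·8 + 48 = 240.
Hence |(2z^3 - 4z^2 - 8) − 280| ≤ 240|z − 6| < ε provided |z − 6| < ε/240.
Choosing δ = min(2, ε/240) ensures both conditions, hence |(2z^3 - 4z^2 - 8) − 280| < ε.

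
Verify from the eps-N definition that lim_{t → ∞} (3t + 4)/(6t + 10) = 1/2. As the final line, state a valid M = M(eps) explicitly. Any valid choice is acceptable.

Fix eps > 0. We seek M > 0 such that t > M implies |(3t + 4)/(6t + 10) − (1/2)| < eps.
(3t + 4)/(6t + 10) − (1/2) = (6(3t + 4) − 3(6t + 10)) / (6(6t + 10)) = -6/(6(6t + 10)).
For t > 0 we have 6t + 10 > 6t, so |(3t + 4)/(6t + 10) − (1/2)| = 6/(6(6t + 10)) < 6/(6·6t) = (1/6)/t.
Thus |(3t + 4)/(6t + 10) − (1/2)| < eps whenever t > (1/6)/eps.
Take M = (1/6)/eps. If t > M then |(3t + 4)/(6t + 10) − (1/2)| < (1/6)/t < eps.

M = (1/6)/eps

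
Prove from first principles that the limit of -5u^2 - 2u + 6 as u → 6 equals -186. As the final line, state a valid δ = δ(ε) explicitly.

Let ε > 0. We want δ > 0 such that 0 < |u − 6| < δ implies |(-5u^2 - 2u + 6) + 186| < ε.
(-5u^2 - 2u + 6) + 186 = -5u^2 - 2u + 192 = (u − 6)(-5u - 32).
So |(-5u^2 - 2u + 6) + 186| = |u − 6|·|-5u - 32|.
Require δ ≤ 1. Then |u − 6| < 1 gives |u| < 7, and by the triangle inequality |-5u - 32| ≤ 5·7 + 32 = 67.
Hence |(-5u^2 - 2u + 6) + 186| ≤ 67|u − 6| < ε provided |u − 6| < ε/67.
Take δ = min(1, ε/67). Then 0 < |u − 6| < δ gives both |u − 6| < 1 and |u − 6| < ε/67, so |(-5u^2 - 2u + 6) + 186| < ε.

δ = min(1, ε/67)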